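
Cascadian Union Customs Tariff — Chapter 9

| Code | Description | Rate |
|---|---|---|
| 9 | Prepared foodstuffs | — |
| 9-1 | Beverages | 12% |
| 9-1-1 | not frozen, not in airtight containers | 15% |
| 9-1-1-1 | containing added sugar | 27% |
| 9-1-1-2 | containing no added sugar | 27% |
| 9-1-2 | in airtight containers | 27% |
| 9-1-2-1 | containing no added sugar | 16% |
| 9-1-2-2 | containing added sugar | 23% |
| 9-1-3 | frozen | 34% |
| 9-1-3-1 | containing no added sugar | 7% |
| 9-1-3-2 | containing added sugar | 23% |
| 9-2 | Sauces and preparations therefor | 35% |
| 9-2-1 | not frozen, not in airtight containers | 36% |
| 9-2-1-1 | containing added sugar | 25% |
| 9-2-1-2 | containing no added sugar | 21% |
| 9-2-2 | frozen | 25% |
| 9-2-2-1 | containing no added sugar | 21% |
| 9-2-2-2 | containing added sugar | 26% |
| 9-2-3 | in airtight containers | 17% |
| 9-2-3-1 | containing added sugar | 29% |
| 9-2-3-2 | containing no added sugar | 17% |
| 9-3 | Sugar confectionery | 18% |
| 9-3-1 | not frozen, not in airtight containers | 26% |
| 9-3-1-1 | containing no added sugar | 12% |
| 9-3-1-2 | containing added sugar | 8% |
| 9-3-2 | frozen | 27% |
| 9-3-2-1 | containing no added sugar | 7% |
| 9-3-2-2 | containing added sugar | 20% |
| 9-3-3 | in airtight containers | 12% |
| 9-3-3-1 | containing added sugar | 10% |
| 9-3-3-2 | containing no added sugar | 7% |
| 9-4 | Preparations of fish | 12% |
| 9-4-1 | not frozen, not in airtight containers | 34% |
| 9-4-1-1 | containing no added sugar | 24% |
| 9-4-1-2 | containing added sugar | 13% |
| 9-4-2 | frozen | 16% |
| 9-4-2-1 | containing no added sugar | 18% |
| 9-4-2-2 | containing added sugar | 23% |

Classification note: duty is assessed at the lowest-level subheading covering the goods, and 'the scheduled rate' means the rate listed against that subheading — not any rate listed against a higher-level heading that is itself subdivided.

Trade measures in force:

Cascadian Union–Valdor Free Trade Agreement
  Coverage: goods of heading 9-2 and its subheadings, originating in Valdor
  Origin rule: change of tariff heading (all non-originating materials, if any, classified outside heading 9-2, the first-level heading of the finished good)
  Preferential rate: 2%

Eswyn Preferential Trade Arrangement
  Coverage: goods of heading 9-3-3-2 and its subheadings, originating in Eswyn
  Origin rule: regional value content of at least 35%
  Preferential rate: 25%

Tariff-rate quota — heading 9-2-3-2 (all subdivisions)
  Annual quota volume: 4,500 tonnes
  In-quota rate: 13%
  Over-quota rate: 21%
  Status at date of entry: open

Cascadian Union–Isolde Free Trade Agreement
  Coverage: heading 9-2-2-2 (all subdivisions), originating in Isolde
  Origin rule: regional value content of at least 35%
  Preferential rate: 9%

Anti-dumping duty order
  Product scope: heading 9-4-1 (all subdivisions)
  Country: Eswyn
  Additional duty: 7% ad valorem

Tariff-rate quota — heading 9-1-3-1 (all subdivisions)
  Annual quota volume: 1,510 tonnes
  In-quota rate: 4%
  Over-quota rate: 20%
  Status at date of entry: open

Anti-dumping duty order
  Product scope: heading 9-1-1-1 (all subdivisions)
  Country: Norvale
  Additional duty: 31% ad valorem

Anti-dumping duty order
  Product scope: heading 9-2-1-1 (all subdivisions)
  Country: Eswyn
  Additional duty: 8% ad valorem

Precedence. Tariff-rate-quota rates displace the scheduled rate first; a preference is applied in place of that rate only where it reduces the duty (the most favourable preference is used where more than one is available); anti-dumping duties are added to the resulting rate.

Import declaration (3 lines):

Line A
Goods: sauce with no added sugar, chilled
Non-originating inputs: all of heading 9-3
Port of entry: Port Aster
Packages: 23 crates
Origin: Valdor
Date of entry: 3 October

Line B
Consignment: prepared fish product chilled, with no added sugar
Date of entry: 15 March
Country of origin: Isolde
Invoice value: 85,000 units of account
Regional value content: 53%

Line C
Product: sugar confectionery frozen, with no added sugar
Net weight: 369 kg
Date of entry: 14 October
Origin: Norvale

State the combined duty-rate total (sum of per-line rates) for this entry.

Line A: sauce → 9-2; chilled → 9-2-1; with no added sugar → 9-2-1-2. Scheduled 21%. Valdor agreement on 9-2: CTH met → 2% available; preferential 2%. → 2%.
Line B: prepared fish product → 9-4; chilled → 9-4-1; with no added sugar → 9-4-1-1. Scheduled 24%. Isolde agreement on 9-2-2-2: 9-4-1-1 not covered. → 24%.
Line C: sugar confectionery → 9-3; frozen → 9-3-2; with no added sugar → 9-3-2-1. Scheduled 7%. No special measure applies. → 7%.
Sum: 2% + 24% + 7% = 33%.

33%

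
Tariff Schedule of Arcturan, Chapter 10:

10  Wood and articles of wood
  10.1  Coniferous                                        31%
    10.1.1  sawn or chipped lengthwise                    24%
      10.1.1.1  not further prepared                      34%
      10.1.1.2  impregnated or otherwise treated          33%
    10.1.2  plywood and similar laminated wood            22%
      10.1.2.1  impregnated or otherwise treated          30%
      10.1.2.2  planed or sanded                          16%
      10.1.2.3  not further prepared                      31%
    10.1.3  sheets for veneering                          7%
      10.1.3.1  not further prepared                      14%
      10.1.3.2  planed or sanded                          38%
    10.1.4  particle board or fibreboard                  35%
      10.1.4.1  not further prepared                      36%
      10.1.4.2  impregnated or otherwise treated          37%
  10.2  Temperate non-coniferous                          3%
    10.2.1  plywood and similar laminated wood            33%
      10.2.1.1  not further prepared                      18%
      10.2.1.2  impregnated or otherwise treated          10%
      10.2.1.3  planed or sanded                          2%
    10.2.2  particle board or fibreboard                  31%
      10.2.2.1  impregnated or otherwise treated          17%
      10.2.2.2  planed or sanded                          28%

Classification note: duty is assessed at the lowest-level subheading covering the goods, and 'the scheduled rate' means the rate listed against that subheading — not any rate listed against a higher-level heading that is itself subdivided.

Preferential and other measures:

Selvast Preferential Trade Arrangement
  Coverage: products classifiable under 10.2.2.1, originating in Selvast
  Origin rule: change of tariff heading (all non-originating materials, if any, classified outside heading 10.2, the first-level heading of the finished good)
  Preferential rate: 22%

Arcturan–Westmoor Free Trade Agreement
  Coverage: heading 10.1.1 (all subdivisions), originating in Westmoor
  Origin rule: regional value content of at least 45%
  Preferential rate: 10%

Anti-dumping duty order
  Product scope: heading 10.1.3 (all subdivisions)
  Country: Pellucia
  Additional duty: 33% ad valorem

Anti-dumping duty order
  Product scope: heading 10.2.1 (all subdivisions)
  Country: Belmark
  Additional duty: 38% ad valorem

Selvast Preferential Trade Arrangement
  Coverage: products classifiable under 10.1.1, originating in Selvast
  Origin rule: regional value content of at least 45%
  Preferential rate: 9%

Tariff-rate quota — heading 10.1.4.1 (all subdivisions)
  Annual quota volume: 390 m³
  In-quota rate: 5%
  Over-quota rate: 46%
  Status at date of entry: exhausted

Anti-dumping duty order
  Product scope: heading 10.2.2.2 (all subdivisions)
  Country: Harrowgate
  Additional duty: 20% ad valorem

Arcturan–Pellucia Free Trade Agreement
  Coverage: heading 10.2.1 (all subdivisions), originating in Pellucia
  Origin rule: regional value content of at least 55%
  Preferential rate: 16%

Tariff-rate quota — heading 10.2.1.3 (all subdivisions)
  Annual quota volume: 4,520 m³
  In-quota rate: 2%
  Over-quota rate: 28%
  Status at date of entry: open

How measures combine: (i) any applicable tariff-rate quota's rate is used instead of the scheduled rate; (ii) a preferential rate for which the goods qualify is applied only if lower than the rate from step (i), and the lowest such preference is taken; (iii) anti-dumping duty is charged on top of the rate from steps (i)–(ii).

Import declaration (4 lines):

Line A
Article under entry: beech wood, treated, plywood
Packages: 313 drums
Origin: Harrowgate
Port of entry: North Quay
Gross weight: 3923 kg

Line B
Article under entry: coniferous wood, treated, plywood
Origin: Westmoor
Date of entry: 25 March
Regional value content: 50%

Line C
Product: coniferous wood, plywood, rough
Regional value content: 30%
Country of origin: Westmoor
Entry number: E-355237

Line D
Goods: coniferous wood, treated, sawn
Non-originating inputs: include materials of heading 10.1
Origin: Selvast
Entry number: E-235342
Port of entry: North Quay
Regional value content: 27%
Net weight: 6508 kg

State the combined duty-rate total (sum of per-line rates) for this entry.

Line A: beech → 10.2; plywood → 10.2.1; treated → 10.2.1.2. Scheduled 10%. No special measure applies. → 10%.
Line B: coniferous → 10.1; plywood → 10.1.2; treated → 10.1.2.1. Scheduled 30%. Westmoor agreement on 10.1.1: 10.1.2.1 not covered. → 30%.
Line C: coniferous → 10.1; plywood → 10.1.2; rough → 10.1.2.3. Scheduled 31%. Westmoor agreement on 10.1.1: 10.1.2.3 not covered. → 31%.
Line D: coniferous → 10.1; sawn → 10.1.1; treated → 10.1.1.2. Scheduled 33%. Selvast agreement on 10.2.2.1: 10.1.1.2 not covered; Selvast agreement on 10.1.1: RVC < 45%. → 33%.
Sum: 10% + 30% + 31% + 33% = 104%.

104%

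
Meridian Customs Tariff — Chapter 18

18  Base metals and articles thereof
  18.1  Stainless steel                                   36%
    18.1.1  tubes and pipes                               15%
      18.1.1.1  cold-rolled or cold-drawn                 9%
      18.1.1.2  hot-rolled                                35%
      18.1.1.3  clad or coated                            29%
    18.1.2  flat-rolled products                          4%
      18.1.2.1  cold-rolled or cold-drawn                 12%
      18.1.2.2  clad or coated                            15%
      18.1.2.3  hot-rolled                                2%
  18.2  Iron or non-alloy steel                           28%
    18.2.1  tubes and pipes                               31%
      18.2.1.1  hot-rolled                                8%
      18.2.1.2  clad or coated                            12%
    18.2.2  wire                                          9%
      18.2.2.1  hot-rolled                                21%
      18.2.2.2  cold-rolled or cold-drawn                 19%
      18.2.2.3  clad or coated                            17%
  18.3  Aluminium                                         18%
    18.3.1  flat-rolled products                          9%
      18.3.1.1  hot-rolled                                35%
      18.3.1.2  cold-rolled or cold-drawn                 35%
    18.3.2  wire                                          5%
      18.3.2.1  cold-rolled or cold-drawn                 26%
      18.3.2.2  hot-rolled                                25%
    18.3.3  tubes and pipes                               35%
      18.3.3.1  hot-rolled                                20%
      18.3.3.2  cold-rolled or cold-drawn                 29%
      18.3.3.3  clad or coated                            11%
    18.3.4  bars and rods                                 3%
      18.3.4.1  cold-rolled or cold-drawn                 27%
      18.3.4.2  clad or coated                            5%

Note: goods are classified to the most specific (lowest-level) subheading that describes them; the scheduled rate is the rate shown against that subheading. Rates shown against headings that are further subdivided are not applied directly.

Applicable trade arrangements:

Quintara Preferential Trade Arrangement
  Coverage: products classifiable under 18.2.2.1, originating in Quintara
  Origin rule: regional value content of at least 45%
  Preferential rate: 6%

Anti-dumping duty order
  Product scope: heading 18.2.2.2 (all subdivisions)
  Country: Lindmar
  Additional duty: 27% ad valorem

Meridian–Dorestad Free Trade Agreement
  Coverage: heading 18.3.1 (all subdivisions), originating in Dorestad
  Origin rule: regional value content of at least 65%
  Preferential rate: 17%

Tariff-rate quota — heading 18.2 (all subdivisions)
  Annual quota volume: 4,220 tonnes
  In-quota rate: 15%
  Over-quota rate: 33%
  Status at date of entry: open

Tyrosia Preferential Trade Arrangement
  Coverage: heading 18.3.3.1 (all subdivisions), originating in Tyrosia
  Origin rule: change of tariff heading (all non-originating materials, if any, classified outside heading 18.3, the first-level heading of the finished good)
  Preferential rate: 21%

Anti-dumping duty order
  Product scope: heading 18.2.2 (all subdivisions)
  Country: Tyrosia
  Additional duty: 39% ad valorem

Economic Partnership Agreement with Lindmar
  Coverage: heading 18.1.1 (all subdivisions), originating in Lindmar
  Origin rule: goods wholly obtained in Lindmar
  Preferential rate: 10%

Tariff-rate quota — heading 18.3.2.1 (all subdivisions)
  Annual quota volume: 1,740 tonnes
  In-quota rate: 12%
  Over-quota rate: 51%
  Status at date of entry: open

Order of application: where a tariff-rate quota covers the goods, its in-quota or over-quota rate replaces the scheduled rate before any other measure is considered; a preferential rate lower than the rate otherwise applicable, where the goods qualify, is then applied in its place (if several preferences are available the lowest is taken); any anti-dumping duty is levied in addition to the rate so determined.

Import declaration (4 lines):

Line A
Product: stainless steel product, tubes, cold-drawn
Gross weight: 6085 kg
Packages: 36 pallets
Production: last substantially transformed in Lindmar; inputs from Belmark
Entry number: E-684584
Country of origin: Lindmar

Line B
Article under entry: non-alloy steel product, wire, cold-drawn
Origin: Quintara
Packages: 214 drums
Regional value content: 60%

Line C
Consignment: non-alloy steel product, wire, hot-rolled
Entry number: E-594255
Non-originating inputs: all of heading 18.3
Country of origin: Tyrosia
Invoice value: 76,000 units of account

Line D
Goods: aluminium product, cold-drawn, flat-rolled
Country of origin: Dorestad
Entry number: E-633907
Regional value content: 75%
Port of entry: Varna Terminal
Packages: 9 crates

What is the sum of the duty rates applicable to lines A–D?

95%

Line A: stainless steel → 18.1; tubes → 18.1.1; cold-drawn → 18.1.1.1. Scheduled 9%. Lindmar agreement on 18.1.1: not wholly obtained. → 9%.
Line B: non-alloy steel → 18.2; wire → 18.2.2; cold-drawn → 18.2.2.2. Scheduled 19%. quota on 18.2 open → in-quota 15%; Quintara agreement on 18.2.2.1: 18.2.2.2 not covered. → 15%.
Line C: non-alloy steel → 18.2; wire → 18.2.2; hot-rolled → 18.2.2.1. Scheduled 21%. quota on 18.2 open → in-quota 15%; Tyrosia agreement on 18.3.3.1: 18.2.2.1 not covered; anti-dumping (Tyrosia, 18.2.2): +39%; total 15% + 39% = 54%. → 54%.
Line D: aluminium → 18.3; flat-rolled → 18.3.1; cold-drawn → 18.3.1.2. Scheduled 35%. Dorestad agreement on 18.3.1: RVC ≥ 65% → 17% available; preferential 17%. → 17%.
Sum: 9% + 15% + 54% + 17% = 95%.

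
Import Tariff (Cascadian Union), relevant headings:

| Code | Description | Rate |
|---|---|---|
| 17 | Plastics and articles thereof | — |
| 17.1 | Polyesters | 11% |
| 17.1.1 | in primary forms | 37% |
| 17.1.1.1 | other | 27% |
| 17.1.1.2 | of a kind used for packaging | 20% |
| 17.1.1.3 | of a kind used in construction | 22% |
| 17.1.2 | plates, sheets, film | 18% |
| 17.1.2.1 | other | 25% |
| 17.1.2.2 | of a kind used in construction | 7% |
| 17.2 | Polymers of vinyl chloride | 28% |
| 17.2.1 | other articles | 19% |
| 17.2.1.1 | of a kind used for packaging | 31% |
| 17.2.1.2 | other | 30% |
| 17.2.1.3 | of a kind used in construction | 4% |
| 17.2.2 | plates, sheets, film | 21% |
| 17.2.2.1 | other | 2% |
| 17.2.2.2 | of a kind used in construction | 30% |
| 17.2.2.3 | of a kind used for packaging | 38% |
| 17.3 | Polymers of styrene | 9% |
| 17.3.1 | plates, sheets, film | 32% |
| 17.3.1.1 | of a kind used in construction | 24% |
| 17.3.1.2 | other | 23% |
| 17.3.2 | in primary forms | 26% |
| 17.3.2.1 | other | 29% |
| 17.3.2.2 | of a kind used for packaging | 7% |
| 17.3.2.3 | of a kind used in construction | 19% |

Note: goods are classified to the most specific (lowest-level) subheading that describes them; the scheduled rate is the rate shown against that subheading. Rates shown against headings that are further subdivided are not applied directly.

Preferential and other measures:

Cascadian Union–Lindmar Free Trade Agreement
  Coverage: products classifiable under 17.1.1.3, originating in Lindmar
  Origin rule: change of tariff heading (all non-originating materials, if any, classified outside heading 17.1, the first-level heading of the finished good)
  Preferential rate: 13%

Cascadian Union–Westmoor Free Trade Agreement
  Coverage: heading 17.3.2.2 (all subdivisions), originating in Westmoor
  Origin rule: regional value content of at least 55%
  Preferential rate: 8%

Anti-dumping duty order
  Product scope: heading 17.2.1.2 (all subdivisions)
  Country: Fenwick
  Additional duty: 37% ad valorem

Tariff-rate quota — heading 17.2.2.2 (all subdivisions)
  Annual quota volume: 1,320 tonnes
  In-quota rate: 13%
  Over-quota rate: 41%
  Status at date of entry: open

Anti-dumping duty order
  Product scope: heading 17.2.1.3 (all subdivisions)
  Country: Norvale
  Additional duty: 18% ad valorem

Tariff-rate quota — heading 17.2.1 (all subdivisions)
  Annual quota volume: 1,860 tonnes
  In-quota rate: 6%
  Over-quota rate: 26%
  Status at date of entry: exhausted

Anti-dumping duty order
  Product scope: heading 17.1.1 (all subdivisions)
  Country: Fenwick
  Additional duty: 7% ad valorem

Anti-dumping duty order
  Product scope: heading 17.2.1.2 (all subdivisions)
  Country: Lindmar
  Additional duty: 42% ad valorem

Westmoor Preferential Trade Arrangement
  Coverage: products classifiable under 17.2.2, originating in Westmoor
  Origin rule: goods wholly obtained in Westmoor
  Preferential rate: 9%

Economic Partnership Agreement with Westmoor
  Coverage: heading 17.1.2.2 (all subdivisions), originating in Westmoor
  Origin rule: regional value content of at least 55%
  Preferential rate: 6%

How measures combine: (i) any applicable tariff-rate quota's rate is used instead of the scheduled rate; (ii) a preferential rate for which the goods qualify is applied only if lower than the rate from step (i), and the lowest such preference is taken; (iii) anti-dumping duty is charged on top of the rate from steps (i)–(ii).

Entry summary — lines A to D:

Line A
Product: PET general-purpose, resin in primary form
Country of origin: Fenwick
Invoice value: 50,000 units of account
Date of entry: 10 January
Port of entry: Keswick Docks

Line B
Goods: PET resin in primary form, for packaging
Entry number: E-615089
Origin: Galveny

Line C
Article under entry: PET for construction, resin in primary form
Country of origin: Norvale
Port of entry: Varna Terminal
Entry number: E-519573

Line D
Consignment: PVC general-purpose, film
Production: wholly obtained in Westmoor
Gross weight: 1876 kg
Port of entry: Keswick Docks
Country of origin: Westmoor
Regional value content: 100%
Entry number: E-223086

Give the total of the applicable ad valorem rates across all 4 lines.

Line A: PET → 17.1; resin in primary form → 17.1.1; general-purpose → 17.1.1.1. Scheduled 27%. anti-dumping (Fenwick, 17.1.1): +7%; total 27% + 7% = 34%. → 34%.
Line B: PET → 17.1; resin in primary form → 17.1.1; for packaging → 17.1.1.2. Scheduled 20%. No special measure applies. → 20%.
Line C: PET → 17.1; resin in primary form → 17.1.1; for construction → 17.1.1.3. Scheduled 22%. No special measure applies. → 22%.
Line D: PVC → 17.2; film → 17.2.2; general-purpose → 17.2.2.1. Scheduled 2%. Westmoor agreement on 17.3.2.2: 17.2.2.1 not covered; Westmoor agreement on 17.2.2: wholly obtained → 9% available; Westmoor agreement on 17.1.2.2: 17.2.2.1 not covered; preference 9% not lower than 2% → no reduction. → 2%.
Sum: 34% + 20% + 22% + 2% = 78%.

78%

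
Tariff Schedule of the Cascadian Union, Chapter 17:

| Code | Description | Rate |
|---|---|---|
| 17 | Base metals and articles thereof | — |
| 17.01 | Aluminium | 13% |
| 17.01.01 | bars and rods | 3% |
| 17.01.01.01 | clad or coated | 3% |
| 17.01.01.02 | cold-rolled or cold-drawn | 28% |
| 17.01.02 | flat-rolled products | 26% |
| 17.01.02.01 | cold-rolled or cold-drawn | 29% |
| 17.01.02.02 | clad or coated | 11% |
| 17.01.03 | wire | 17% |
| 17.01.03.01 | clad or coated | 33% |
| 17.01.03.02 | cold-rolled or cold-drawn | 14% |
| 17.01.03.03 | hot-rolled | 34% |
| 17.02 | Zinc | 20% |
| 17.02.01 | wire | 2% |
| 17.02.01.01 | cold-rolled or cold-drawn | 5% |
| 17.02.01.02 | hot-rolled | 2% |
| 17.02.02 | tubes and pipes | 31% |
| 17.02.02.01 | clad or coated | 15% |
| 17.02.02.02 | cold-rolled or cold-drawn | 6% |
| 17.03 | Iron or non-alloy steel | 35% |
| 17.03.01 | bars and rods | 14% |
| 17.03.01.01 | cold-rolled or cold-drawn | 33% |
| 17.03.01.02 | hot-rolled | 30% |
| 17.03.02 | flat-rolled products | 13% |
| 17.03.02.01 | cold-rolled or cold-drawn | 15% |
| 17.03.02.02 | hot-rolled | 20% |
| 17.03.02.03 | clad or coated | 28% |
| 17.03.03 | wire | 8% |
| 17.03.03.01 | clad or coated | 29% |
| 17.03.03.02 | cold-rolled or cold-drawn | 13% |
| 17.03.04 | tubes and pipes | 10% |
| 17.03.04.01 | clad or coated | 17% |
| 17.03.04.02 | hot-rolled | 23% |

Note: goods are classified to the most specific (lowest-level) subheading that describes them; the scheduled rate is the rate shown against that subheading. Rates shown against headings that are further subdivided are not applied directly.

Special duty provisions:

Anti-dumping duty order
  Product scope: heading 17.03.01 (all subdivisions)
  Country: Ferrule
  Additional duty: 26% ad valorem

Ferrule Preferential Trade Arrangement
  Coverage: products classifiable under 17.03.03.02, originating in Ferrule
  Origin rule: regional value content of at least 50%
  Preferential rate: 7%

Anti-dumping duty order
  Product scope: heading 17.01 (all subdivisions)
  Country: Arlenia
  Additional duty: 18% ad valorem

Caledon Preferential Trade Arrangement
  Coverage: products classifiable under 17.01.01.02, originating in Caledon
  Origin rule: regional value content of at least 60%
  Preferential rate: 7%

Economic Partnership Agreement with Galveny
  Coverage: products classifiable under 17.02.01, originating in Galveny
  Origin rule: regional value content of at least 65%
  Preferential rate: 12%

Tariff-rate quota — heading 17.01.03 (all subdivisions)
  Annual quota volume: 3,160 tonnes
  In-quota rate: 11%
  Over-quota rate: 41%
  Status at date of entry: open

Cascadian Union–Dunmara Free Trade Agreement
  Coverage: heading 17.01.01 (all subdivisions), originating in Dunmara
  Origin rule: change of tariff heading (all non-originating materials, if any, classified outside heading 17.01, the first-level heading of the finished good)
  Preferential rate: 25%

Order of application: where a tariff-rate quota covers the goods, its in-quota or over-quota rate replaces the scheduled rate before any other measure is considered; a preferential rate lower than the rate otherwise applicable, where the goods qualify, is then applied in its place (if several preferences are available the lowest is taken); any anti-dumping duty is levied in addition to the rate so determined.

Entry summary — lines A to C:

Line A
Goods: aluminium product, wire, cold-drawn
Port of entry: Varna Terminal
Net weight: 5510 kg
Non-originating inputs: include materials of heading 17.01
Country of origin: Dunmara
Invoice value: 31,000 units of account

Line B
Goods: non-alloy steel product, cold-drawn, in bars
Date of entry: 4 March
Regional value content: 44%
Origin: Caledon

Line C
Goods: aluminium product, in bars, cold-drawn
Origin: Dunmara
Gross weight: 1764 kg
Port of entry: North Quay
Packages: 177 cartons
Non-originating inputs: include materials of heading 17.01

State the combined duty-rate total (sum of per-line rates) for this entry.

72%

Line A: aluminium → 17.01; wire → 17.01.03; cold-drawn → 17.01.03.02. Scheduled 14%. quota on 17.01.03 open → in-quota 11%; Dunmara agreement on 17.01.01: 17.01.03.02 not covered. → 11%.
Line B: non-alloy steel → 17.03; in bars → 17.03.01; cold-drawn → 17.03.01.01. Scheduled 33%. Caledon agreement on 17.01.01.02: 17.03.01.01 not covered. → 33%.
Line C: aluminium → 17.01; in bars → 17.01.01; cold-drawn → 17.01.01.02. Scheduled 28%. Dunmara agreement on 17.01.01: CTH not met. → 28%.
Sum: 11% + 33% + 28% = 72%.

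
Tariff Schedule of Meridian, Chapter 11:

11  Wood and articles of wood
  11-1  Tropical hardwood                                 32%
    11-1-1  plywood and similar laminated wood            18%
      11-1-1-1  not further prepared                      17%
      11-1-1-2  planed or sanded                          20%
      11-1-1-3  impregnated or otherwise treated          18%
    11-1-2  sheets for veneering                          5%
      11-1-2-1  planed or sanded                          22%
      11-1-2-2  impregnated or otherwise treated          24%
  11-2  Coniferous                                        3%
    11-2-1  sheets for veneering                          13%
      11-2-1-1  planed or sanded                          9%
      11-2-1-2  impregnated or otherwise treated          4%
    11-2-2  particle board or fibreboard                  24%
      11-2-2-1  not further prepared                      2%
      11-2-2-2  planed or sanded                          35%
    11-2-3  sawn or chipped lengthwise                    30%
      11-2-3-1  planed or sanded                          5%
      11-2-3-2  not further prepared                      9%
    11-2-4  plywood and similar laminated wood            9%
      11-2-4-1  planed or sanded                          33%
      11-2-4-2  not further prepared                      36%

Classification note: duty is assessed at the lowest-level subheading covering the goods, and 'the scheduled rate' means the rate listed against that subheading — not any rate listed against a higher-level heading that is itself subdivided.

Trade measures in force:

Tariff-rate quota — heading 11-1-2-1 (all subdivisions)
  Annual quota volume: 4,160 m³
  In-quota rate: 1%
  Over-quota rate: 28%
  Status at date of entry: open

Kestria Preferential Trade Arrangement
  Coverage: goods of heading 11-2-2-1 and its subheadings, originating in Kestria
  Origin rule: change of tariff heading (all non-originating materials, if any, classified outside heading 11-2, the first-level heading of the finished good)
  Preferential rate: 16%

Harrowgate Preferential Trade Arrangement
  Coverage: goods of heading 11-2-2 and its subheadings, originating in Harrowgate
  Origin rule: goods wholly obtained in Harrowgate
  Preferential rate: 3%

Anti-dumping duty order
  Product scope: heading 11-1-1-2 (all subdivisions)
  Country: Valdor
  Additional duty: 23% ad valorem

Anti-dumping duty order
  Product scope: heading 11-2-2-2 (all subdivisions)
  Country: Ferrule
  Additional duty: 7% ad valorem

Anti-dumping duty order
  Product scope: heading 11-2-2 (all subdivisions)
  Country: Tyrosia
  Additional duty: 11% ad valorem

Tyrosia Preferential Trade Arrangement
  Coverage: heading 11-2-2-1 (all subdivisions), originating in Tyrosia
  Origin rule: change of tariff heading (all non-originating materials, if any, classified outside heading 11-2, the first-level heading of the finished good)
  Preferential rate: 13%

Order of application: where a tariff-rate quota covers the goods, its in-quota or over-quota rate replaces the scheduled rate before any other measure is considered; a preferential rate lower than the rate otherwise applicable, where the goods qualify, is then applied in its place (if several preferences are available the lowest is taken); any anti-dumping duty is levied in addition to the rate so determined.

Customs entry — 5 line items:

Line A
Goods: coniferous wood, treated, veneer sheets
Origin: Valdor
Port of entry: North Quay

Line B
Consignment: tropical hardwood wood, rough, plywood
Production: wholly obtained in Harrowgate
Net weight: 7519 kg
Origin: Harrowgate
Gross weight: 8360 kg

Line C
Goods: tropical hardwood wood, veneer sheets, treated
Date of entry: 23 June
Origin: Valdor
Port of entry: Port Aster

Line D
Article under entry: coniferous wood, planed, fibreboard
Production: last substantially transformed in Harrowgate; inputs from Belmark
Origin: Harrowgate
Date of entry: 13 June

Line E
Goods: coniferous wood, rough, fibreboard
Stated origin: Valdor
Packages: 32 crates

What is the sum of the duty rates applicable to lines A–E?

82%

Line A: coniferous → 11-2; veneer sheets → 11-2-1; treated → 11-2-1-2. Scheduled 4%. No special measure applies. → 4%.
Line B: tropical hardwood → 11-1; plywood → 11-1-1; rough → 11-1-1-1. Scheduled 17%. Harrowgate agreement on 11-2-2: 11-1-1-1 not covered. → 17%.
Line C: tropical hardwood → 11-1; veneer sheets → 11-1-2; treated → 11-1-2-2. Scheduled 24%. No special measure applies. → 24%.
Line D: coniferous → 11-2; fibreboard → 11-2-2; planed → 11-2-2-2. Scheduled 35%. Harrowgate agreement on 11-2-2: not wholly obtained. → 35%.
Line E: coniferous → 11-2; fibreboard → 11-2-2; rough → 11-2-2-1. Scheduled 2%. No special measure applies. → 2%.
Sum: 4% + 17% + 24% + 35% + 2% = 82%.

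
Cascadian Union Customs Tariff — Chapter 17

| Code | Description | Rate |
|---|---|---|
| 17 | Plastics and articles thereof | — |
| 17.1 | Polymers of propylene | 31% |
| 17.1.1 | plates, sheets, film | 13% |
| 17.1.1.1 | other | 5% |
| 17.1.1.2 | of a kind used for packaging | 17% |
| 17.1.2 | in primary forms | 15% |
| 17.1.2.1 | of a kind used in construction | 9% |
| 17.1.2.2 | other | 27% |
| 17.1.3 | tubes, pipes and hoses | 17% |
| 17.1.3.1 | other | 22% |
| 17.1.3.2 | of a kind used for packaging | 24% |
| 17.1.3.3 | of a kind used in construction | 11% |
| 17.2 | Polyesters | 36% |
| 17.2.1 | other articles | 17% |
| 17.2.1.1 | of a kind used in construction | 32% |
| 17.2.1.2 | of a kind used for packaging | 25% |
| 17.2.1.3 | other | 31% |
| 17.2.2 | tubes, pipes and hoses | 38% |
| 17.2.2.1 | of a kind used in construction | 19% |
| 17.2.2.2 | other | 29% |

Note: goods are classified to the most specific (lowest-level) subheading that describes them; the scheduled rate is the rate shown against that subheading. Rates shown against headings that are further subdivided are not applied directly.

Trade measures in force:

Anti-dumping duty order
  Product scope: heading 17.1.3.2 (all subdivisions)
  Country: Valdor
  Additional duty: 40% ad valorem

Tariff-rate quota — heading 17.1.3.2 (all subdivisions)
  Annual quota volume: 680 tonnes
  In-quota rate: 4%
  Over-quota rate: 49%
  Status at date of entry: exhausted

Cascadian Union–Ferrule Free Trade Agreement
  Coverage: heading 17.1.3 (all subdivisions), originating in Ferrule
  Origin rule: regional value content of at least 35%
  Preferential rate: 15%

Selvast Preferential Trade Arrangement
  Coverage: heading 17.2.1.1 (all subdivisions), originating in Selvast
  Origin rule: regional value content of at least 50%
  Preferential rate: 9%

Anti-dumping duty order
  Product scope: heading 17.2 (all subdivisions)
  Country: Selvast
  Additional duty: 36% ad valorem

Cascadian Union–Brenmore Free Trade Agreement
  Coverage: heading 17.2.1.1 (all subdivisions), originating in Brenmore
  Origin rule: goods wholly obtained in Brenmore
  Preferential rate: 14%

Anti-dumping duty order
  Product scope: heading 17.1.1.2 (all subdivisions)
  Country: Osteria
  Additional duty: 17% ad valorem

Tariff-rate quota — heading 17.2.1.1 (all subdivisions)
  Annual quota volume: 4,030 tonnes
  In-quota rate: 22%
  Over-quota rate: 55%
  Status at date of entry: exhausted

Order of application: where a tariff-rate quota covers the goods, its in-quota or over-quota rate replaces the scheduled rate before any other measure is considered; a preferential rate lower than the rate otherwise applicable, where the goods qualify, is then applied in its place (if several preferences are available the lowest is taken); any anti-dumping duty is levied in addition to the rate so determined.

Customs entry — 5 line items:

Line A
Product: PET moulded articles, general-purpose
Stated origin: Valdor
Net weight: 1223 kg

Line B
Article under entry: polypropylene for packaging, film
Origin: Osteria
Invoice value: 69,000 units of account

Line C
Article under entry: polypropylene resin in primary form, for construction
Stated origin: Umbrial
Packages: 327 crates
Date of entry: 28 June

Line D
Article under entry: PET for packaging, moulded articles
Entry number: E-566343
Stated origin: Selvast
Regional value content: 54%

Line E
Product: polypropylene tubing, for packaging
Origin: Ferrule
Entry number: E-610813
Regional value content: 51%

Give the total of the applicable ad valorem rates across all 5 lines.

150%

Line A: PET → 17.2; moulded articles → 17.2.1; general-purpose → 17.2.1.3. Scheduled 31%. No special measure applies. → 31%.
Line B: polypropylene → 17.1; film → 17.1.1; for packaging → 17.1.1.2. Scheduled 17%. anti-dumping (Osteria, 17.1.1.2): +17%; total 17% + 17% = 34%. → 34%.
Line C: polypropylene → 17.1; resin in primary form → 17.1.2; for construction → 17.1.2.1. Scheduled 9%. No special measure applies. → 9%.
Line D: PET → 17.2; moulded articles → 17.2.1; for packaging → 17.2.1.2. Scheduled 25%. Selvast agreement on 17.2.1.1: 17.2.1.2 not covered; anti-dumping (Selvast, 17.2): +36%; total 25% + 36% = 61%. → 61%.
Line E: polypropylene → 17.1; tubing → 17.1.3; for packaging → 17.1.3.2. Scheduled 24%. quota on 17.1.3.2 exhausted → over-quota 49%; Ferrule agreement on 17.1.3: RVC ≥ 35% → 15% available; preferential 15%. → 15%.
Sum: 31% + 34% + 9% + 61% + 15% = 150%.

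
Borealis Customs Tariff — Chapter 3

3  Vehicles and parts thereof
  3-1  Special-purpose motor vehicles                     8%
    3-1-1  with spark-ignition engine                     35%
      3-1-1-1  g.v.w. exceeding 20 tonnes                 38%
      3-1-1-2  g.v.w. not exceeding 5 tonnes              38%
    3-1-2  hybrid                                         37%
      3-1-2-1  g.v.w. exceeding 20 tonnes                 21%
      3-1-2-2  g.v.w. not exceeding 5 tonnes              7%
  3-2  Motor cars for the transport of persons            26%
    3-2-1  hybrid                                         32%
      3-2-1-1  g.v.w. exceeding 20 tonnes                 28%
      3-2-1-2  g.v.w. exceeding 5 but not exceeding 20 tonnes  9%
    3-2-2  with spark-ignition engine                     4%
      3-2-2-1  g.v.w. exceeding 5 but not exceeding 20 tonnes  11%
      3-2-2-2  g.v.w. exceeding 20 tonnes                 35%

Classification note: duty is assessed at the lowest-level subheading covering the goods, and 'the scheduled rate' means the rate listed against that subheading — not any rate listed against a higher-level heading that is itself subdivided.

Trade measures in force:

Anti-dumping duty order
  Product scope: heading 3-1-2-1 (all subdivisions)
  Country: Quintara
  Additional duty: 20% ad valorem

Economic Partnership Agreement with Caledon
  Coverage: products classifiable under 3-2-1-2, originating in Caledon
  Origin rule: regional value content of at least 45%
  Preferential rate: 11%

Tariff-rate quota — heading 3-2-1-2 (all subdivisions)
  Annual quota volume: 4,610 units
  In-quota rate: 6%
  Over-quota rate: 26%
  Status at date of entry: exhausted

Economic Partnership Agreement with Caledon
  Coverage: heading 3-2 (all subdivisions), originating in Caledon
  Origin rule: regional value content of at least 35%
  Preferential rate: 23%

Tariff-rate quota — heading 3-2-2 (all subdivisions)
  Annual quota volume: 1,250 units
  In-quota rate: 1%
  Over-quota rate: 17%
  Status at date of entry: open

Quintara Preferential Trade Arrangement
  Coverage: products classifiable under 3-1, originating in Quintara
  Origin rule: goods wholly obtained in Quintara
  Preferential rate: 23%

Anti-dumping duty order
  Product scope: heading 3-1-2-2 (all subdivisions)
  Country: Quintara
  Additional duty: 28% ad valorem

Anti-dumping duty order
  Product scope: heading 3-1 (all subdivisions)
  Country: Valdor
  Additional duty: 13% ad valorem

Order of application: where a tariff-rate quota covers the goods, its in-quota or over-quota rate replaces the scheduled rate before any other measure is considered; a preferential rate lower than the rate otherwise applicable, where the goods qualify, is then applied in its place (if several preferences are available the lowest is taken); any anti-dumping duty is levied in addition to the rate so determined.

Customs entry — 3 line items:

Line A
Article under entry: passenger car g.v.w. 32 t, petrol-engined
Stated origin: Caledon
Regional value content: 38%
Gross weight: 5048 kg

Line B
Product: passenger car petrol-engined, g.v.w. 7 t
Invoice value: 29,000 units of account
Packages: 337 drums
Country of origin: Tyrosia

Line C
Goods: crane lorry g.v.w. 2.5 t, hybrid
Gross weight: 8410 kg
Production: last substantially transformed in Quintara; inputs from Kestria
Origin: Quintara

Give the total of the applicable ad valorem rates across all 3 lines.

Line A: passenger car → 3-2; petrol-engined → 3-2-2; g.v.w. 32 t → 3-2-2-2. Scheduled 35%. quota on 3-2-2 open → in-quota 1%; Caledon agreement on 3-2-1-2: 3-2-2-2 not covered; Caledon agreement on 3-2: RVC ≥ 35% → 23% available; preference 23% not lower than 1% → no reduction. → 1%.
Line B: passenger car → 3-2; petrol-engined → 3-2-2; g.v.w. 7 t → 3-2-2-1. Scheduled 11%. quota on 3-2-2 open → in-quota 1%. → 1%.
Line C: crane lorry → 3-1; hybrid → 3-1-2; g.v.w. 2.5 t → 3-1-2-2. Scheduled 7%. Quintara agreement on 3-1: not wholly obtained; anti-dumping (Quintara, 3-1-2-2): +28%; total 7% + 28% = 35%. → 35%.
Sum: 1% + 1% + 35% = 37%.

37%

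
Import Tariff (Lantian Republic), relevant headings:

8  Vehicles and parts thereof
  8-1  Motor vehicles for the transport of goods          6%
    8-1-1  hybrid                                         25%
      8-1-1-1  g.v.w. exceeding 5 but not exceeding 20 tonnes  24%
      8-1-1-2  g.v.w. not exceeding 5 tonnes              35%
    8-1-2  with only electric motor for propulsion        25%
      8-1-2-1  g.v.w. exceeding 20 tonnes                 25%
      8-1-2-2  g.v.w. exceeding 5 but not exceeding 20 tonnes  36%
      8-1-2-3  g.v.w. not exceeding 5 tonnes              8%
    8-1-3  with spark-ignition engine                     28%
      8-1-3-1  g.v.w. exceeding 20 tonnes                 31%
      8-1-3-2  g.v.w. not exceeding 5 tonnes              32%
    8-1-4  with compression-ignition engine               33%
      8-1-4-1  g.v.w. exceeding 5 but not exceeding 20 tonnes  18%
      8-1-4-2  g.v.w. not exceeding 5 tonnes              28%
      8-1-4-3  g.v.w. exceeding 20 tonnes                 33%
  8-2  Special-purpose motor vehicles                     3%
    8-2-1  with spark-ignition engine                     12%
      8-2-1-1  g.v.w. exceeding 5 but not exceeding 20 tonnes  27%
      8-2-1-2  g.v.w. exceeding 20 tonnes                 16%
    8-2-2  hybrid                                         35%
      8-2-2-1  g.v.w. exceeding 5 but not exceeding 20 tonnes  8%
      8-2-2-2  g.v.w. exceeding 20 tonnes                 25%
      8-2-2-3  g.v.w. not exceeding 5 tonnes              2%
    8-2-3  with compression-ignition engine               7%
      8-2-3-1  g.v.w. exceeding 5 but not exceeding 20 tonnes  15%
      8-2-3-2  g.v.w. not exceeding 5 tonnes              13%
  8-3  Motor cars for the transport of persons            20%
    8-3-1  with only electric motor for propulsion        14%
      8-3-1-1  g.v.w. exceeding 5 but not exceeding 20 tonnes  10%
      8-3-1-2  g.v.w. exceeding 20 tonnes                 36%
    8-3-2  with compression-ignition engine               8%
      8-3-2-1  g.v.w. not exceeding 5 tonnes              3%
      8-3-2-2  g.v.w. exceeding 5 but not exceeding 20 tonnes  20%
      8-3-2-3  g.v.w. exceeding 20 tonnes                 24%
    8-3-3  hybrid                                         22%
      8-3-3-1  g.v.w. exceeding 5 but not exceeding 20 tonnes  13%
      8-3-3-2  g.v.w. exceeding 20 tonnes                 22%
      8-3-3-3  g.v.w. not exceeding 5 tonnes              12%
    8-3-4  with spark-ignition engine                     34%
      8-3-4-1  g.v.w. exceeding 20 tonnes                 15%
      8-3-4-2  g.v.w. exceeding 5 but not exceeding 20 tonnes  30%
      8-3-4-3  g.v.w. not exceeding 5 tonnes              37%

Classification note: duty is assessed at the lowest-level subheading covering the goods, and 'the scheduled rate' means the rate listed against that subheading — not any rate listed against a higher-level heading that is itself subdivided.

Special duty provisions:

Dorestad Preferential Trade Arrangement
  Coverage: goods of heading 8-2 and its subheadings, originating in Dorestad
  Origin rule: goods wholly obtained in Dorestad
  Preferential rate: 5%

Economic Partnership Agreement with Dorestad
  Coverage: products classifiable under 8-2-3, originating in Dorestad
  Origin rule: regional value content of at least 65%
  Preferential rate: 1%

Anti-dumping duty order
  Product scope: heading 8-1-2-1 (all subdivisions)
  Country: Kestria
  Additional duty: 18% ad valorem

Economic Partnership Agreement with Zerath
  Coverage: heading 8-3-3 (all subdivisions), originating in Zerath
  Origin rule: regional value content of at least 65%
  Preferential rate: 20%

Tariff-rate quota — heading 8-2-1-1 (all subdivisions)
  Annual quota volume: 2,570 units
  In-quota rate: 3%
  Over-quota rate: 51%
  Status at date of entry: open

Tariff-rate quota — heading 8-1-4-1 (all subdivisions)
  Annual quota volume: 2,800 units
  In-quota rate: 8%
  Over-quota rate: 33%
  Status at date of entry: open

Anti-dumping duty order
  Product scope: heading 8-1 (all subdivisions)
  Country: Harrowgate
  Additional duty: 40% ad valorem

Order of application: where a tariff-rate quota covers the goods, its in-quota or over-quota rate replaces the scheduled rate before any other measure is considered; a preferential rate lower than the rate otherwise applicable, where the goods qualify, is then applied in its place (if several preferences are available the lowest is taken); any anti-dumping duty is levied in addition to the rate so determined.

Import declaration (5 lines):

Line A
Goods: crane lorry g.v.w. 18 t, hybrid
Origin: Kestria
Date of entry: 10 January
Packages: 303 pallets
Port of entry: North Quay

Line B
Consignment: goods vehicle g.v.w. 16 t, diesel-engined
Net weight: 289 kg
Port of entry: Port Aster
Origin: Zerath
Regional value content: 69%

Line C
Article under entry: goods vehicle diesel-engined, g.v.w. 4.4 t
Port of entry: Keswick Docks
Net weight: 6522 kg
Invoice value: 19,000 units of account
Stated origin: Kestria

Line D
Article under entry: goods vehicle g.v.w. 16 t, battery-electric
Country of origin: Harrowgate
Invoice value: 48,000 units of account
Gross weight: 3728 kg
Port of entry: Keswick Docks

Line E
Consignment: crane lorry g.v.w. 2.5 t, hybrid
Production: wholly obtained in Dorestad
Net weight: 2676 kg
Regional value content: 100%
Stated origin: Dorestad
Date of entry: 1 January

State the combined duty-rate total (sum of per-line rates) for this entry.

Line A: crane lorry → 8-2; hybrid → 8-2-2; g.v.w. 18 t → 8-2-2-1. Scheduled 8%. No special measure applies. → 8%.
Line B: goods vehicle → 8-1; diesel-engined → 8-1-4; g.v.w. 16 t → 8-1-4-1. Scheduled 18%. quota on 8-1-4-1 open → in-quota 8%; Zerath agreement on 8-3-3: 8-1-4-1 not covered. → 8%.
Line C: goods vehicle → 8-1; diesel-engined → 8-1-4; g.v.w. 4.4 t → 8-1-4-2. Scheduled 28%. No special measure applies. → 28%.
Line D: goods vehicle → 8-1; battery-electric → 8-1-2; g.v.w. 16 t → 8-1-2-2. Scheduled 36%. anti-dumping (Harrowgate, 8-1): +40%; total 36% + 40% = 76%. → 76%.
Line E: crane lorry → 8-2; hybrid → 8-2-2; g.v.w. 2.5 t → 8-2-2-3. Scheduled 2%. Dorestad agreement on 8-2: wholly obtained → 5% available; Dorestad agreement on 8-2-3: 8-2-2-3 not covered; preference 5% not lower than 2% → no reduction. → 2%.
Sum: 8% + 8% + 28% + 76% + 2% = 122%.

122%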